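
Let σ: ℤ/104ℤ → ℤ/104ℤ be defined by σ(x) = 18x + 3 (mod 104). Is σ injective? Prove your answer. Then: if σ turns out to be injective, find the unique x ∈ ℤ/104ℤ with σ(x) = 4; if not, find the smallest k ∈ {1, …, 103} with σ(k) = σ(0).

52

We have gcd(18, 104) = 2 > 1. Taking s = 0 and t = 52: σ(0) = 3 and σ(52) = 18·52 + 3 = 939 ≡ 3 (mod 104).
So σ(0) = σ(52) while 0 ≠ 52, hence σ is not injective.
Since σ is not injective, we find the least positive k with σ(k) = σ(0): this means 18k ≡ 0 (mod 104), i.e. 104 ∣ 18k. Since gcd(18, 104) = 2, dividing through by 2 this holds exactly when 52 ∣ 9k, and as gcd(9, 52) = 1, exactly when 52 ∣ k.
The smallest positive such k is 52.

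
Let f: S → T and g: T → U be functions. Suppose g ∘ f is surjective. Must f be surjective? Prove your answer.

No. Take S = {0}, T = {0, 1}, U = {0}, f(a) = 0 for every a ∈ S, and g(b) = 0 for every b ∈ T.
Then g ∘ f is surjective onto {0}, but 1 ∈ T has no preimage under f, so f is not surjective.

not surjective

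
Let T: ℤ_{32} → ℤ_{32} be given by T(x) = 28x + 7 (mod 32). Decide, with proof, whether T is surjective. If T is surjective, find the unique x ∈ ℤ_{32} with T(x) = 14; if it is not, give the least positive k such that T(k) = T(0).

8

By definition, surjectivity means every element of the codomain has a preimage under T.
Since gcd(28, 32) = 4, we have 28x ≡ 0 (mod 4) for all x, so T(x) ≡ 3 (mod 4).
But 0 ≢ 3 (mod 4), so 0 ∈ ℤ_{32} has no preimage. Therefore T is not surjective.
Since T is not surjective, we find the least positive k with T(k) = T(0): this means 28k ≡ 0 (mod 32), i.e. 32 ∣ 28k. Since gcd(28, 32) = 4, dividing through by 4 this holds exactly when 8 ∣ 7k, and as gcd(7, 8) = 1, exactly when 8 ∣ k.
The smallest positive such k is 8.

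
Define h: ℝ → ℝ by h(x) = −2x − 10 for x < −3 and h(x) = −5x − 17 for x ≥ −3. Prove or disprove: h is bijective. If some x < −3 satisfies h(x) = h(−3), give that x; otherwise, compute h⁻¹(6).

-4

Both pieces are strictly decreasing (slopes −2 and −5), so each is injective on its own interval.
The left piece maps (−∞, −3) onto (−4, ∞); the right piece maps [−3, ∞) onto (−∞, −2].
These images overlap. In particular h(−3) = −2 (right piece), and solving −2x − 10 = −2 on the left piece gives x = −4 < −3.
So h(−4) = h(−3) with −4 ≠ −3, and h is not injective, hence not bijective. This x = −4 is the requested value below −3.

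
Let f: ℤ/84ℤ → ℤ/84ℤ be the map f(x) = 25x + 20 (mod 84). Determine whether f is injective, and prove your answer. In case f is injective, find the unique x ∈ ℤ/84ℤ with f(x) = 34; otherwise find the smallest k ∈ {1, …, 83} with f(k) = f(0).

If f(a) = f(b), then 25a ≡ 25b (mod 84). Because gcd(25, 84) = 1, we may cancel 25 to get a ≡ b (mod 84).
Hence f is injective.
We now compute 25⁻¹ mod 84 explicitly. Euclid's algorithm: 84 = 3·25 + 9, 25 = 2·9 + 7, 9 = 1·7 + 2, 7 = 3·2 + 1; back-substituting gives 1 = 37·25 − 11·84, so 25⁻¹ ≡ 37 (mod 84).
Since f is injective, we compute f⁻¹(34): solve 25x + 20 ≡ 34 (mod 84), i.e. 25x ≡ 14 (mod 84).
Multiplying by 25⁻¹ = 37 gives x ≡ 37·14 = 518 = 6·84 + 14 ≡ 14 (mod 84).
Check: f(14) = 25·14 + 20 = 370 = 4·84 + 34 ≡ 34 (mod 84).

14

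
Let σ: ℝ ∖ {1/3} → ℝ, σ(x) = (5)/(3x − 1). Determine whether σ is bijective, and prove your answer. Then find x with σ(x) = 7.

4/7

If σ(x) = 0, cross-multiplying gives 3(5) = 0(3x − 1), which simplifies to 15 = 0 — false.  So 0 has no preimage and σ is not surjective.
Therefore σ is not bijective.
Solving σ(x) = 7: cross-multiplying gives 5 = 7(3x − 1), which rearranges to −21x = −12, so x = 4/7.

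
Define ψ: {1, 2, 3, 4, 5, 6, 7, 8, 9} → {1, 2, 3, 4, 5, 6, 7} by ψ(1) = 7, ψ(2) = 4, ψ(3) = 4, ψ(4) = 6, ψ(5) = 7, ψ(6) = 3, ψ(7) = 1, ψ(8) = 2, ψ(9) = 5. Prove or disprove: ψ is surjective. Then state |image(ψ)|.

Every element of the codomain has a preimage: 1 = ψ(7), 2 = ψ(8), 3 = ψ(6), 4 = ψ(2), 5 = ψ(9), 6 = ψ(4), 7 = ψ(1).
Therefore ψ is surjective.
The image of ψ is {1, 2, 3, 4, 5, 6, 7}, which has 7 elements.

7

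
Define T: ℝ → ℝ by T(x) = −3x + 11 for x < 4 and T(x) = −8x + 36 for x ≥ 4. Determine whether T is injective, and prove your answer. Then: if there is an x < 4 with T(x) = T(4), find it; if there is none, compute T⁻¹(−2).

Both pieces are strictly decreasing (slopes −3 and −8), so each is injective on its own interval.
The left piece maps (−∞, 4) onto (−1, ∞); the right piece maps [4, ∞) onto (−∞, 4].
These images overlap. In particular T(4) = 4 (right piece), and solving −3x + 11 = 4 on the left piece gives x = 7/3 < 4.
So T(7/3) = T(4) with 7/3 ≠ 4, and T is not injective. This x = 7/3 is the requested value below 4.

7/3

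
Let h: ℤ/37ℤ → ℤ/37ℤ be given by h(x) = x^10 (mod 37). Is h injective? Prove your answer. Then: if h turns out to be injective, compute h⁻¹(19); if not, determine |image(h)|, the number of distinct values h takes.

h(18): Repeated squaring mod 37: 18^1 ≡ 18, 18^2 ≡ 18² = 324 ≡ 28, 18^4 ≡ 28² = 784 ≡ 7, 18^8 ≡ 7² = 49 ≡ 12. Since 10 = 8 + 2, 18^10 ≡ 12·28: 12·28 = 336 ≡ 3. So 18^10 ≡ 3 (mod 37).
h(19): Repeated squaring mod 37: 19^1 ≡ 19, 19^2 ≡ 19² = 361 ≡ 28, 19^4 ≡ 28² = 784 ≡ 7, 19^8 ≡ 7² = 49 ≡ 12. Since 10 = 8 + 2, 19^10 ≡ 12·28: 12·28 = 336 ≡ 3. So 19^10 ≡ 3 (mod 37).
So h(18) = h(19) = 3 while 18 ≠ 19, thus h is not injective.
Since h is not injective, we determine |image(h)|. Computing x^10 mod 37 for each x (by repeated squaring, reducing mod 37 at every step), the values h(0), h(1), …, h(36) are: 0, 1, 25, 34, 33, 30, 36, 7, 11, 9, 10, 26, 12, 4, 27, 21, 16, 28, 3, 3, 28, 16, 21, 27, 4, 12, 26, 10, 9, 11, 7, 36, 30, 33, 34, 25, 1.
The distinct values are {0, 1, 3, 4, 7, 9, 10, 11, 12, 16, 21, 25, 26, 27, 28, 30, 33, 34, 36}; there are 19 of them.

19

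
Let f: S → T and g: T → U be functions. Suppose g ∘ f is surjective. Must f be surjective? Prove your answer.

No. Take S = {0}, T = {0, 1}, U = {0}, f(a) = 0 for every a ∈ S, and g(b) = 0 for every b ∈ T.
Then g ∘ f is surjective onto {0}, but 1 ∈ T has no preimage under f, so f is not surjective.

not surjective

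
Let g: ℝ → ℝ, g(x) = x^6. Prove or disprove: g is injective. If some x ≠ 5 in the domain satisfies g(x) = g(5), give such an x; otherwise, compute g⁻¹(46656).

g(5) = 15625 = (−5)^6 = g(−5) (since 6 is even), with 5 ≠ −5. So g is not injective.
For the follow-up, such an x exists: taking x = −5 ∈ ℝ gives g(−5) = 15625 = g(5) with −5 ≠ 5.

-5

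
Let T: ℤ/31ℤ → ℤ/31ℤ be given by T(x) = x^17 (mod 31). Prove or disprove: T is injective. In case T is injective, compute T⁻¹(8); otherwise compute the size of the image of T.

Since 31 is prime, the nonzero elements of ℤ/31ℤ form a cyclic group of order 30.
As gcd(17, 30) = 1, raising to the 17th power is a bijection on this group: if u^17 ≡ v^17 then (uv^{−1})^17 = 1, and the only element of order dividing gcd(17, 30) = 1 is 1, so u = v.
With T(0) = 0 this makes T injective on all of ℤ/31ℤ, hence bijective (finite equal-size domain and codomain). In particular T is injective.
Since T is injective, we find the preimage of 8. The inverse of x ↦ x^17 on (ℤ/31ℤ)^× is x ↦ x^23, because 17·23 = 391 = 13·30 + 1 ≡ 1 (mod 30) and x^{30} = 1 for x ≠ 0 (Fermat). So T⁻¹(8) = 8^23 mod 31.
Repeated squaring mod 31: 8^1 ≡ 8, 8^2 ≡ 8² = 64 ≡ 2, 8^4 ≡ 2² = 4, 8^8 ≡ 4² = 16, 8^16 ≡ 16² = 256 ≡ 8. Since 23 = 16 + 4 + 2 + 1, 8^23 ≡ 8·4·2·8: 8·4 = 32 ≡ 1, then 1·2 = 2, then 2·8 = 16. So 8^23 ≡ 16 (mod 31).
Hence T⁻¹(8) = 16.

16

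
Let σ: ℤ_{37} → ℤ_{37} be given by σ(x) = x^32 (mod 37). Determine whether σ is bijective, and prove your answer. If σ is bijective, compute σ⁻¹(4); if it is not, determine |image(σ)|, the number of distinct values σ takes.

σ(1) = 1^32 = 1.
σ(6): Repeated squaring mod 37: 6^1 ≡ 6, 6^2 ≡ 6² = 36, 6^4 ≡ 36² = 1296 ≡ 1, 6^8 ≡ 1² = 1, 6^16 ≡ 1² = 1, 6^32 ≡ 1² = 1. So 6^32 ≡ 1 (mod 37).
So σ(1) = σ(6) = 1 while 1 ≠ 6, thus σ is not injective, hence not bijective.
Since σ is not bijective, we determine |image(σ)|. Computing x^32 mod 37 for each x (by repeated squaring, reducing mod 37 at every step), the values σ(0), σ(1), …, σ(36) are: 0, 1, 7, 16, 12, 9, 1, 9, 10, 34, 26, 10, 7, 12, 26, 33, 33, 34, 16, 16, 34, 33, 33, 26, 12, 7, 10, 26, 34, 10, 9, 1, 9, 12, 16, 7, 1.
The distinct values are {0, 1, 7, 9, 10, 12, 16, 26, 33, 34}; there are 10 of them.

10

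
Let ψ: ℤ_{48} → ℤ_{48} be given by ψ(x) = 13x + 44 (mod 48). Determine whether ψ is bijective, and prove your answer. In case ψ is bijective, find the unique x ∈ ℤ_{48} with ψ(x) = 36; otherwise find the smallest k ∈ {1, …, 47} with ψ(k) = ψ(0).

Recall: injectivity means: for all a, b in the domain, ψ(a) = ψ(b) implies a = b.
If ψ(a) = ψ(b), then 13a ≡ 13b (mod 48). Because gcd(13, 48) = 1, we may cancel 13 to get a ≡ b (mod 48).
We now compute 13⁻¹ mod 48 explicitly. Euclid's algorithm: 48 = 3·13 + 9, 13 = 1·9 + 4, 9 = 2·4 + 1; back-substituting gives 1 = 37·13 − 10·48, so 13⁻¹ ≡ 37 (mod 48).
Then y ↦ 37(y − 44) is a two-sided inverse to ψ, so every y ∈ ℤ_{48} has a preimage.
Hence ψ is bijective.
Since ψ is bijective, we find ψ⁻¹(36): we need 13x ≡ 36 − 44 ≡ 40 (mod 48). Using 13⁻¹ = 37: x ≡ 37·40 = 1480 = 30·48 + 40, so x = 40.
Check: ψ(40) = 13·40 + 44 = 564 = 11·48 + 36 ≡ 36 (mod 48).

40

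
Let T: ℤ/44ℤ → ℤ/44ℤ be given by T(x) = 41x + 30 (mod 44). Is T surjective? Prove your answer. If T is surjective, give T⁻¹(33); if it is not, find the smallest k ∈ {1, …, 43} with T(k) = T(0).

43

Since gcd(41, 44) = 1, 41 is invertible modulo 44. Euclid's algorithm: 44 = 1·41 + 3, 41 = 13·3 + 2, 3 = 1·2 + 1; back-substituting gives 1 = 29·41 − 27·44, so 41⁻¹ ≡ 29 (mod 44).
Then y ↦ 29(y − 30) is a two-sided inverse to T, so every y ∈ ℤ/44ℤ has a preimage.
Hence T is surjective.
Since T is surjective, we compute T⁻¹(33): solve 41x + 30 ≡ 33 (mod 44), i.e. 41x ≡ 3 (mod 44).
Multiplying by 41⁻¹ = 29 gives x ≡ 29·3 = 87 = 1·44 + 43 ≡ 43 (mod 44).
Check: T(43) = 41·43 + 30 = 1793 = 40·44 + 33 ≡ 33 (mod 44).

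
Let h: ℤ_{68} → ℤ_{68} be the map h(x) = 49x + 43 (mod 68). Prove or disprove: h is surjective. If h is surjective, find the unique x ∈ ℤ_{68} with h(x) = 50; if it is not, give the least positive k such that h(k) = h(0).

Since gcd(49, 68) = 1, 49 is invertible modulo 68. Euclid's algorithm: 68 = 1·49 + 19, 49 = 2·19 + 11, 19 = 1·11 + 8, 11 = 1·8 + 3, 8 = 2·3 + 2, 3 = 1·2 + 1; back-substituting gives 1 = 25·49 − 18·68, so 49⁻¹ ≡ 25 (mod 68).
For any y ∈ ℤ_{68}, x = 25(y − 43) mod 68 satisfies h(x) = 49·25(y − 43) + 43 ≡ y (since 49·25 ≡ 1 mod 68). So every y has a preimage.
So h is surjective.
Since h is surjective, we find h⁻¹(50): we need 49x ≡ 50 − 43 ≡ 7 (mod 68). Using 49⁻¹ = 25: x ≡ 25·7 = 175 = 2·68 + 39, so x = 39.
Check: h(39) = 49·39 + 43 = 1954 = 28·68 + 50 ≡ 50 (mod 68).

39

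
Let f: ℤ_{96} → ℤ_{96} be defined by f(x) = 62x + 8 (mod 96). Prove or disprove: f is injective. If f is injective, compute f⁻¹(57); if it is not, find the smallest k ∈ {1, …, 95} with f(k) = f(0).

48

We have gcd(62, 96) = 2 > 1. Taking x_1 = 0 and x_2 = 48: f(0) = 8 and f(48) = 62·48 + 8 = 2984 ≡ 8 (mod 96).
So f(0) = f(48) while 0 ≠ 48, thus f is not injective.
Since f is not injective, we find the least positive k with f(k) = f(0): this means 62k ≡ 0 (mod 96), i.e. 96 ∣ 62k. Since gcd(62, 96) = 2, dividing through by 2 this holds exactly when 48 ∣ 31k, and as gcd(31, 48) = 1, exactly when 48 ∣ k.
The smallest positive such k is 48.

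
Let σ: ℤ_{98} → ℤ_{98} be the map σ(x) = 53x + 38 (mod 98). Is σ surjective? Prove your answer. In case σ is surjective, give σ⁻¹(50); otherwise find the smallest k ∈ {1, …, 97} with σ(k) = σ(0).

Since gcd(53, 98) = 1, 53 is invertible modulo 98. Euclid's algorithm: 98 = 1·53 + 45, 53 = 1·45 + 8, 45 = 5·8 + 5, 8 = 1·5 + 3, 5 = 1·3 + 2, 3 = 1·2 + 1; back-substituting gives 1 = 37·53 − 20·98, so 53⁻¹ ≡ 37 (mod 98).
For any y ∈ ℤ_{98}, x = 37(y − 38) mod 98 satisfies σ(x) = 53·37(y − 38) + 38 ≡ y (since 53·37 ≡ 1 mod 98). So every y has a preimage.
So σ is surjective.
Since σ is surjective, we compute σ⁻¹(50): solve 53x + 38 ≡ 50 (mod 98), i.e. 53x ≡ 12 (mod 98).
Multiplying by 53⁻¹ = 37 gives x ≡ 37·12 = 444 = 4·98 + 52 ≡ 52 (mod 98).
Check: σ(52) = 53·52 + 38 = 2794 = 28·98 + 50 ≡ 50 (mod 98).

52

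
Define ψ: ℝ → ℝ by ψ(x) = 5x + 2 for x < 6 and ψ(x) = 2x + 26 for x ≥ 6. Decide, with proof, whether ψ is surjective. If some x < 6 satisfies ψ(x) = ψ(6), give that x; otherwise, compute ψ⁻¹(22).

4

Both pieces are strictly increasing (slopes 5 and 2), so each is injective on its own interval.
The left piece maps (−∞, 6) onto (−∞, 32); the right piece maps [6, ∞) onto [38, ∞).
The union (−∞, 32) ∪ [38, ∞) omits the interval between 32 and 38; in particular 32 has no preimage. So ψ is not surjective.
Because the two images are disjoint, no x < 6 has ψ(x) = ψ(6), so we compute ψ⁻¹(22): 22 lies in (−∞, 32), so solve 5x + 2 = 22: x = (22 − 2)/5 = 4.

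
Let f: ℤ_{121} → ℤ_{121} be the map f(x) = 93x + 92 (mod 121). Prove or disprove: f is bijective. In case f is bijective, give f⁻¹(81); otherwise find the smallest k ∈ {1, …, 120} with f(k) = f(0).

By definition, injectivity means: for all x_1, x_2 in the domain, f(x_1) = f(x_2) implies x_1 = x_2.
If f(x_1) = f(x_2), then 93x_1 ≡ 93x_2 (mod 121). Because gcd(93, 121) = 1, we may cancel 93 to get x_1 ≡ x_2 (mod 121).
We now compute 93⁻¹ mod 121 explicitly. Euclid's algorithm: 121 = 1·93 + 28, 93 = 3·28 + 9, 28 = 3·9 + 1; back-substituting gives 1 = 108·93 − 83·121, so 93⁻¹ ≡ 108 (mod 121).
Then y ↦ 108(y − 92) is a two-sided inverse to f, so every y ∈ ℤ_{121} has a preimage.
Hence f is bijective.
Since f is bijective, we compute f⁻¹(81): solve 93x + 92 ≡ 81 (mod 121), i.e. 93x ≡ 110 (mod 121).
Multiplying by 93⁻¹ = 108 gives x ≡ 108·110 = 11880 = 98·121 + 22 ≡ 22 (mod 121).
Check: f(22) = 93·22 + 92 = 2138 = 17·121 + 81 ≡ 81 (mod 121).

22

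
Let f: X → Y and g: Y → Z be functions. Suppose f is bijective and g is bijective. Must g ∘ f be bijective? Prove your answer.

bijective

Injectivity: if g(f(x_1)) = g(f(x_2)) then f(x_1) = f(x_2) (g injective) so x_1 = x_2 (f injective).
Surjectivity: for c ∈ Z pick b with g(b) = c, then a with f(a) = b; then (g ∘ f)(a) = c.
Therefore g ∘ f is bijective.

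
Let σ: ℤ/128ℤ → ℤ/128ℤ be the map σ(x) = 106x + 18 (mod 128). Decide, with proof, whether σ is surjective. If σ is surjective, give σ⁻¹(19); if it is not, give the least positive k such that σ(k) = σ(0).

64

Since gcd(106, 128) = 2, we have 106x ≡ 0 (mod 2) for all x, so σ(x) ≡ 0 (mod 2).
But 1 ≢ 0 (mod 2), so 1 ∈ ℤ/128ℤ has no preimage. Hence σ is not surjective.
Since σ is not surjective, we find the least positive k with σ(k) = σ(0): this means 106k ≡ 0 (mod 128), i.e. 128 ∣ 106k. Since gcd(106, 128) = 2, dividing through by 2 this holds exactly when 64 ∣ 53k, and as gcd(53, 64) = 1, exactly when 64 ∣ k.
The smallest positive such k is 64.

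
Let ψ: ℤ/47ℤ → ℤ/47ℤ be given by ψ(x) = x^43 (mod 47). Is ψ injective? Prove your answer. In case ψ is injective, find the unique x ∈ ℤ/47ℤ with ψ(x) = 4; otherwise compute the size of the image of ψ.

Since 47 is prime, the nonzero elements of ℤ/47ℤ form a cyclic group of order 46.
As gcd(43, 46) = 1, raising to the 43rd power is a bijection on this group: if u^43 ≡ v^43 then (uv^{−1})^43 = 1, and the only element of order dividing gcd(43, 46) = 1 is 1, so u = v.
With ψ(0) = 0 this makes ψ injective on all of ℤ/47ℤ, hence bijective (finite equal-size domain and codomain). In particular ψ is injective.
Since ψ is injective, we find the preimage of 4. The inverse of x ↦ x^43 on (ℤ/47ℤ)^× is x ↦ x^15, because 43·15 = 645 = 14·46 + 1 ≡ 1 (mod 46) and x^{46} = 1 for x ≠ 0 (Fermat). So ψ⁻¹(4) = 4^15 mod 47.
Repeated squaring mod 47: 4^1 ≡ 4, 4^2 ≡ 4² = 16, 4^4 ≡ 16² = 256 ≡ 21, 4^8 ≡ 21² = 441 ≡ 18. Since 15 = 8 + 4 + 2 + 1, 4^15 ≡ 18·21·16·4: 18·21 = 378 ≡ 2, then 2·16 = 32, then 32·4 = 128 ≡ 34. So 4^15 ≡ 34 (mod 47).
Hence ψ⁻¹(4) = 34.

34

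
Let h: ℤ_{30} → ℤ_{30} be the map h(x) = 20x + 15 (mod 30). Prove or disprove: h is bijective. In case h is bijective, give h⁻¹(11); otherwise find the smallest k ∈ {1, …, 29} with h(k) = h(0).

We have gcd(20, 30) = 10 > 1. Taking x_1 = 0 and x_2 = 3: h(0) = 15 and h(3) = 20·3 + 15 = 75 ≡ 15 (mod 30).
So h(0) = h(3) while 0 ≠ 3, thus h is not injective, hence not bijective.
Since h is not bijective, we find the least positive k with h(k) = h(0): this means 20k ≡ 0 (mod 30), i.e. 30 ∣ 20k. Since gcd(20, 30) = 10, dividing through by 10 this holds exactly when 3 ∣ 2k, and as gcd(2, 3) = 1, exactly when 3 ∣ k.
The smallest positive such k is 3.

3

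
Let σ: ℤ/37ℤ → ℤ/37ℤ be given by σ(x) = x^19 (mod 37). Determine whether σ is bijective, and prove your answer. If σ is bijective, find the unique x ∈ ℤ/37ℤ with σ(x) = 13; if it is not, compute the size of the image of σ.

Since 37 is prime, the nonzero elements of ℤ/37ℤ form a cyclic group of order 36.
As gcd(19, 36) = 1, raising to the 19th power is a bijection on this group: if a^19 ≡ b^19 then (ab^{−1})^19 = 1, and the only element of order dividing gcd(19, 36) = 1 is 1, so a = b.
With σ(0) = 0 this makes σ injective on all of ℤ/37ℤ, hence bijective (finite equal-size domain and codomain). In particular σ is bijective.
Since σ is bijective, we find the preimage of 13. The inverse of x ↦ x^19 on (ℤ/37ℤ)^× is x ↦ x^19, because 19·19 = 361 = 10·36 + 1 ≡ 1 (mod 36) and x^{36} = 1 for x ≠ 0 (Fermat). So σ⁻¹(13) = 13^19 mod 37.
Repeated squaring mod 37: 13^1 ≡ 13, 13^2 ≡ 13² = 169 ≡ 21, 13^4 ≡ 21² = 441 ≡ 34, 13^8 ≡ 34² = 1156 ≡ 9, 13^16 ≡ 9² = 81 ≡ 7. Since 19 = 16 + 2 + 1, 13^19 ≡ 7·21·13: 7·21 = 147 ≡ 36, then 36·13 = 468 ≡ 24. So 13^19 ≡ 24 (mod 37).
Hence σ⁻¹(13) = 24.

24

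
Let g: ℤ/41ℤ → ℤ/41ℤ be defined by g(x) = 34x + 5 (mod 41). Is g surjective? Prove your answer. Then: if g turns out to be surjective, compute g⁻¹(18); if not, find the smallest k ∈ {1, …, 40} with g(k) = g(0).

4

Since gcd(34, 41) = 1, 34 is invertible modulo 41. Euclid's algorithm: 41 = 1·34 + 7, 34 = 4·7 + 6, 7 = 1·6 + 1; back-substituting gives 1 = 35·34 − 29·41, so 34⁻¹ ≡ 35 (mod 41).
For any y ∈ ℤ/41ℤ, x = 35(y − 5) mod 41 satisfies g(x) = 34·35(y − 5) + 5 ≡ y (since 34·35 ≡ 1 mod 41). So every y has a preimage.
So g is surjective.
Since g is surjective, we compute g⁻¹(18): solve 34x + 5 ≡ 18 (mod 41), i.e. 34x ≡ 13 (mod 41).
Multiplying by 34⁻¹ = 35 gives x ≡ 35·13 = 455 = 11·41 + 4 ≡ 4 (mod 41).
Check: g(4) = 34·4 + 5 = 141 = 3·41 + 18 ≡ 18 (mod 41).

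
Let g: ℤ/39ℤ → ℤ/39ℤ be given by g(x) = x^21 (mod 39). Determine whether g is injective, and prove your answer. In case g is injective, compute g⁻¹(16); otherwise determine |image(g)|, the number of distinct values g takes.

15

g(2): Repeated squaring mod 39: 2^1 ≡ 2, 2^2 ≡ 2² = 4, 2^4 ≡ 4² = 16, 2^8 ≡ 16² = 256 ≡ 22, 2^16 ≡ 22² = 484 ≡ 16. Since 21 = 16 + 4 + 1, 2^21 ≡ 16·16·2: 16·16 = 256 ≡ 22, then 22·2 = 44 ≡ 5. So 2^21 ≡ 5 (mod 39).
g(5): Repeated squaring mod 39: 5^1 ≡ 5, 5^2 ≡ 5² = 25, 5^4 ≡ 25² = 625 ≡ 1, 5^8 ≡ 1² = 1, 5^16 ≡ 1² = 1. Since 21 = 16 + 4 + 1, 5^21 ≡ 1·1·5: 1·1 = 1, then 1·5 = 5. So 5^21 ≡ 5 (mod 39).
So g(2) = g(5) = 5 while 2 ≠ 5, so g is not injective.
Since g is not injective, we determine |image(g)|. Computing x^21 mod 39 for each x (by repeated squaring, reducing mod 39 at every step), the values g(0), g(1), …, g(38) are: 0, 1, 5, 27, 25, 5, 18, 34, 8, 27, 25, 8, 12, 13, 14, 18, 1, 38, 18, 31, 8, 21, 1, 38, 21, 25, 26, 27, 31, 14, 12, 31, 5, 21, 34, 14, 12, 34, 38.
The distinct values are {0, 1, 5, 8, 12, 13, 14, 18, 21, 25, 26, 27, 31, 34, 38}; there are 15 of them.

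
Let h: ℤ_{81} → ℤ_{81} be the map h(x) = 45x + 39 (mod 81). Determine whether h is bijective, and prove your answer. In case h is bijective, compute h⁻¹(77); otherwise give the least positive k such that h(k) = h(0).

9

We have gcd(45, 81) = 9 > 1. Taking a = 0 and b = 9: h(0) = 39 and h(9) = 45·9 + 39 = 444 ≡ 39 (mod 81).
So h(0) = h(9) while 0 ≠ 9, so h is not injective, hence not bijective.
Since h is not bijective, we find the least positive k with h(k) = h(0): this means 45k ≡ 0 (mod 81), i.e. 81 ∣ 45k. Since gcd(45, 81) = 9, dividing through by 9 this holds exactly when 9 ∣ 5k, and as gcd(5, 9) = 1, exactly when 9 ∣ k.
The smallest positive such k is 9.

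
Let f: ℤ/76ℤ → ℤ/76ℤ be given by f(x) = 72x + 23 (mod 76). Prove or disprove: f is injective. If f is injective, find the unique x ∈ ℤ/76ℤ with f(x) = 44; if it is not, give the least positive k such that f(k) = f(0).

19

We have gcd(72, 76) = 4 > 1. Taking x_1 = 0 and x_2 = 19: f(0) = 23 and f(19) = 72·19 + 23 = 1391 ≡ 23 (mod 76).
So f(0) = f(19) while 0 ≠ 19, therefore f is not injective.
Since f is not injective, we find the least positive k with f(k) = f(0): this means 72k ≡ 0 (mod 76), i.e. 76 ∣ 72k. Since gcd(72, 76) = 4, dividing through by 4 this holds exactly when 19 ∣ 18k, and as gcd(18, 19) = 1, exactly when 19 ∣ k.
The smallest positive such k is 19.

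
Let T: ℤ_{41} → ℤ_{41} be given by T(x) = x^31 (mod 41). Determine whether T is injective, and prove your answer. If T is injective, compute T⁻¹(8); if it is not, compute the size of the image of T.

33

Since 41 is prime, the nonzero elements of ℤ_{41} form a cyclic group of order 40.
As gcd(31, 40) = 1, raising to the 31st power is a bijection on this group: if a^31 ≡ b^31 then (ab^{−1})^31 = 1, and the only element of order dividing gcd(31, 40) = 1 is 1, so a = b.
With T(0) = 0 this makes T injective on all of ℤ_{41}, hence bijective (finite equal-size domain and codomain). In particular T is injective.
Since T is injective, we find the preimage of 8. The inverse of x ↦ x^31 on (ℤ_{41})^× is x ↦ x^31, because 31·31 = 961 = 24·40 + 1 ≡ 1 (mod 40) and x^{40} = 1 for x ≠ 0 (Fermat). So T⁻¹(8) = 8^31 mod 41.
Repeated squaring mod 41: 8^1 ≡ 8, 8^2 ≡ 8² = 64 ≡ 23, 8^4 ≡ 23² = 529 ≡ 37, 8^8 ≡ 37² = 1369 ≡ 16, 8^16 ≡ 16² = 256 ≡ 10. Since 31 = 16 + 8 + 4 + 2 + 1, 8^31 ≡ 10·16·37·23·8: 10·16 = 160 ≡ 37, then 37·37 = 1369 ≡ 16, then 16·23 = 368 ≡ 40, then 40·8 = 320 ≡ 33. So 8^31 ≡ 33 (mod 41).
Hence T⁻¹(8) = 33.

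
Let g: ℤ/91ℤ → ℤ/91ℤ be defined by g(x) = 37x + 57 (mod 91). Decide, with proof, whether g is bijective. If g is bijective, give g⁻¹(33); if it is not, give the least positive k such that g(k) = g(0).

51

Suppose g(x_1) = g(x_2) in ℤ/91ℤ. Then 37x_1 + 57 ≡ 37x_2 + 57 (mod 91), so 37(x_1 − x_2) ≡ 0 (mod 91).
Since gcd(37, 91) = 1, 37 is invertible modulo 91, thus x_1 − x_2 ≡ 0 (mod 91), i.e. x_1 = x_2.
We now compute 37⁻¹ mod 91 explicitly. Euclid's algorithm: 91 = 2·37 + 17, 37 = 2·17 + 3, 17 = 5·3 + 2, 3 = 1·2 + 1; back-substituting gives 1 = 32·37 − 13·91, so 37⁻¹ ≡ 32 (mod 91).
For any y ∈ ℤ/91ℤ, x = 32(y − 57) mod 91 satisfies g(x) = 37·32(y − 57) + 57 ≡ y (since 37·32 ≡ 1 mod 91). So every y has a preimage.
So g is bijective.
Since g is bijective, we compute g⁻¹(33): solve 37x + 57 ≡ 33 (mod 91), i.e. 37x ≡ 67 (mod 91).
Multiplying by 37⁻¹ = 32 gives x ≡ 32·67 = 2144 = 23·91 + 51 ≡ 51 (mod 91).
Check: g(51) = 37·51 + 57 = 1944 = 21·91 + 33 ≡ 33 (mod 91).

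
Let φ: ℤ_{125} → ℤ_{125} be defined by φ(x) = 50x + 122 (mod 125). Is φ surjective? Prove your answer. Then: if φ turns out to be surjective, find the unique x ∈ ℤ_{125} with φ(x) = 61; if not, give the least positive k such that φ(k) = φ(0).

Since gcd(50, 125) = 25, we have 50x ≡ 0 (mod 25) for all x, so φ(x) ≡ 22 (mod 25).
But 0 ≢ 22 (mod 25), so 0 ∈ ℤ_{125} has no preimage. So φ is not surjective.
Since φ is not surjective, we find the least positive k with φ(k) = φ(0): this means 50k ≡ 0 (mod 125), i.e. 125 ∣ 50k. Since gcd(50, 125) = 25, dividing through by 25 this holds exactly when 5 ∣ 2k, and as gcd(2, 5) = 1, exactly when 5 ∣ k.
The smallest positive such k is 5.

5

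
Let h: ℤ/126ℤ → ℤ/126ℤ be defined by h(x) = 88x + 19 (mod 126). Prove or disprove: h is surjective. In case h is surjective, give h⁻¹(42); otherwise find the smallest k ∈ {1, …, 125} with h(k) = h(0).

Recall that h is surjective if every y in the codomain equals h(x) for some x in the domain.
Since gcd(88, 126) = 2, we have 88x ≡ 0 (mod 2) for all x, so h(x) ≡ 1 (mod 2).
But 0 ≢ 1 (mod 2), so 0 ∈ ℤ/126ℤ has no preimage. So h is not surjective.
Since h is not surjective, we find the least positive k with h(k) = h(0): this means 88k ≡ 0 (mod 126), i.e. 126 ∣ 88k. Since gcd(88, 126) = 2, dividing through by 2 this holds exactly when 63 ∣ 44k, and as gcd(44, 63) = 1, exactly when 63 ∣ k.
The smallest positive such k is 63.

63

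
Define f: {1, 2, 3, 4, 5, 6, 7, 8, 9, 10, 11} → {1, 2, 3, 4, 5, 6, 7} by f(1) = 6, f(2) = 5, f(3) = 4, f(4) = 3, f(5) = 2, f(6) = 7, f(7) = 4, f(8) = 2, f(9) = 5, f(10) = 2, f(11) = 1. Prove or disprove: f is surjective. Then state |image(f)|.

Every element of the codomain has a preimage: 1 = f(11), 2 = f(5), 3 = f(4), 4 = f(3), 5 = f(2), 6 = f(1), 7 = f(6).
Therefore f is surjective.
The image of f is {1, 2, 3, 4, 5, 6, 7}, which has 7 elements.

7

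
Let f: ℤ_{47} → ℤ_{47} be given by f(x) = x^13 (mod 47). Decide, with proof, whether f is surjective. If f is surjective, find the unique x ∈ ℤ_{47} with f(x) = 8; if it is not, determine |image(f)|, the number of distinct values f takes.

4

Since 47 is prime, the nonzero elements of ℤ_{47} form a cyclic group of order 46.
As gcd(13, 46) = 1, raising to the 13th power is a bijection on this group: if a^13 ≡ b^13 then (ab^{−1})^13 = 1, and the only element of order dividing gcd(13, 46) = 1 is 1, so a = b.
With f(0) = 0 this makes f injective on all of ℤ_{47}, hence bijective (finite equal-size domain and codomain). In particular f is surjective.
Since f is surjective, we find the preimage of 8. The inverse of x ↦ x^13 on (ℤ_{47})^× is x ↦ x^39, because 13·39 = 507 = 11·46 + 1 ≡ 1 (mod 46) and x^{46} = 1 for x ≠ 0 (Fermat). So f⁻¹(8) = 8^39 mod 47.
Repeated squaring mod 47: 8^1 ≡ 8, 8^2 ≡ 8² = 64 ≡ 17, 8^4 ≡ 17² = 289 ≡ 7, 8^8 ≡ 7² = 49 ≡ 2, 8^16 ≡ 2² = 4, 8^32 ≡ 4² = 16. Since 39 = 32 + 4 + 2 + 1, 8^39 ≡ 16·7·17·8: 16·7 = 112 ≡ 18, then 18·17 = 306 ≡ 24, then 24·8 = 192 ≡ 4. So 8^39 ≡ 4 (mod 47).
Hence f⁻¹(8) = 4.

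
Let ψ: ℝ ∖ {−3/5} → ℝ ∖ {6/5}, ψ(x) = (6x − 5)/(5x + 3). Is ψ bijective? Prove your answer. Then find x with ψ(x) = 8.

Suppose ψ(s) = ψ(t). Cross-multiplying: (6s − 5)(5t + 3) = (6t − 5)(5s + 3).
Expanding both sides and cancelling the symmetric terms leaves 43·(s − t) = 0. Since 43 ≠ 0, s = t. Hence ψ is injective.
For any y ≠ 6/5, solving y(5x + 3) = 6x − 5 for x gives a well-defined x ≠ −3/5. So ψ is surjective.
So ψ is bijective.
Solving ψ(x) = 8: cross-multiplying gives 6x − 5 = 8(5x + 3), which rearranges to −34x = 29, so x = −29/34.

-29/34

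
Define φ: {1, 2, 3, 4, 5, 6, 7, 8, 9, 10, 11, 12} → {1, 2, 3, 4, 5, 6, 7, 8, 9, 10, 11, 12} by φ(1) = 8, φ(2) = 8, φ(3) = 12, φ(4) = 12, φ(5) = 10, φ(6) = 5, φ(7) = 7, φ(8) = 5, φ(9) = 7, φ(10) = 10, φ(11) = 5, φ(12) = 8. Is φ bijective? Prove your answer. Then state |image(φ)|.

5

φ(1) = 8 = φ(2) with 1 ≠ 2, so φ is not injective, hence not bijective.
The image of φ is {5, 7, 8, 10, 12}, which has 5 elements.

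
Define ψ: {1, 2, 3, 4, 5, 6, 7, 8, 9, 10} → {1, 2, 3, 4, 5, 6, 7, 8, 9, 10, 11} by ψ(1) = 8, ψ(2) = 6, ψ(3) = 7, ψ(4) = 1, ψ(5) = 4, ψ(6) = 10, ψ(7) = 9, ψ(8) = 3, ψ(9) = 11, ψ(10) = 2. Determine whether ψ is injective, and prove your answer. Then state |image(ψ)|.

The values ψ(1), …, ψ(10) are 8, 6, 7, 1, 4, 10, 9, 3, 11, 2 — all distinct.
So ψ(u) = ψ(v) only when u = v, and ψ is injective.
The image of ψ is {1, 2, 3, 4, 6, 7, 8, 9, 10, 11}, which has 10 elements.

10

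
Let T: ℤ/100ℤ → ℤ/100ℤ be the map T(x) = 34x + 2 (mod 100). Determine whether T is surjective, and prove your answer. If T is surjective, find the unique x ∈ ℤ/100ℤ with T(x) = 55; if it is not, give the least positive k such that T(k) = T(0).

Since gcd(34, 100) = 2, we have 34x ≡ 0 (mod 2) for all x, so T(x) ≡ 0 (mod 2).
But 1 ≢ 0 (mod 2), so 1 ∈ ℤ/100ℤ has no preimage. Thus T is not surjective.
Since T is not surjective, we find the least positive k with T(k) = T(0): this means 34k ≡ 0 (mod 100), i.e. 100 ∣ 34k. Since gcd(34, 100) = 2, dividing through by 2 this holds exactly when 50 ∣ 17k, and as gcd(17, 50) = 1, exactly when 50 ∣ k.
The smallest positive such k is 50.

50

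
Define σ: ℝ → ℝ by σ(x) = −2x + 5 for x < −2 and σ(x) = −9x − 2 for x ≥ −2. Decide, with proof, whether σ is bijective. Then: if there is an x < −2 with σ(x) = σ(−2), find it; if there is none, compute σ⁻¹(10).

-11/2

Both pieces are strictly decreasing (slopes −2 and −9), so each is injective on its own interval.
The left piece maps (−∞, −2) onto (9, ∞); the right piece maps [−2, ∞) onto (−∞, 16].
These images overlap. In particular σ(−2) = 16 (right piece), and solving −2x + 5 = 16 on the left piece gives x = −11/2 < −2.
So σ(−11/2) = σ(−2) with −11/2 ≠ −2, and σ is not injective, hence not bijective. This x = −11/2 is the requested value below −2.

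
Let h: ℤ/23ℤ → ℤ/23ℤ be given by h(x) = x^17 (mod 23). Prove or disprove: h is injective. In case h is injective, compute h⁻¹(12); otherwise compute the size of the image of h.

6

Since 23 is prime, the nonzero elements of ℤ/23ℤ form a cyclic group of order 22.
As gcd(17, 22) = 1, raising to the 17th power is a bijection on this group: if u^17 ≡ v^17 then (uv^{−1})^17 = 1, and the only element of order dividing gcd(17, 22) = 1 is 1, so u = v.
With h(0) = 0 this makes h injective on all of ℤ/23ℤ, hence bijective (finite equal-size domain and codomain). In particular h is injective.
Since h is injective, we find the preimage of 12. The inverse of x ↦ x^17 on (ℤ/23ℤ)^× is x ↦ x^13, because 17·13 = 221 = 10·22 + 1 ≡ 1 (mod 22) and x^{22} = 1 for x ≠ 0 (Fermat). So h⁻¹(12) = 12^13 mod 23.
Repeated squaring mod 23: 12^1 ≡ 12, 12^2 ≡ 12² = 144 ≡ 6, 12^4 ≡ 6² = 36 ≡ 13, 12^8 ≡ 13² = 169 ≡ 8. Since 13 = 8 + 4 + 1, 12^13 ≡ 8·13·12: 8·13 = 104 ≡ 12, then 12·12 = 144 ≡ 6. So 12^13 ≡ 6 (mod 23).
Hence h⁻¹(12) = 6.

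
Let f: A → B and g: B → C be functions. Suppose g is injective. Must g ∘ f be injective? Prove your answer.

not injective

No. Take A = {0, 1}, B = C = {0, 1, 2, 3, 4, 5}, f(0) = f(1) = 0, and g = identity (injective).
Then (g ∘ f)(0) = (g ∘ f)(1) = 0 with 0 ≠ 1, so g ∘ f is not injective.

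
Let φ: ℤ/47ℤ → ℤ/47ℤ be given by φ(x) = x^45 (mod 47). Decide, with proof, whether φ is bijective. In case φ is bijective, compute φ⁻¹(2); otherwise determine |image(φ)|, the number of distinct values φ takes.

Since 47 is prime, the nonzero elements of ℤ/47ℤ form a cyclic group of order 46.
As gcd(45, 46) = 1, raising to the 45th power is a bijection on this group: if x_1^45 ≡ x_2^45 then (x_1x_2^{−1})^45 = 1, and the only element of order dividing gcd(45, 46) = 1 is 1, so x_1 = x_2.
With φ(0) = 0 this makes φ injective on all of ℤ/47ℤ, hence bijective (finite equal-size domain and codomain). In particular φ is bijective.
Since φ is bijective, we find the preimage of 2. The inverse of x ↦ x^45 on (ℤ/47ℤ)^× is x ↦ x^45, because 45·45 = 2025 = 44·46 + 1 ≡ 1 (mod 46) and x^{46} = 1 for x ≠ 0 (Fermat). So φ⁻¹(2) = 2^45 mod 47.
Repeated squaring mod 47: 2^1 ≡ 2, 2^2 ≡ 2² = 4, 2^4 ≡ 4² = 16, 2^8 ≡ 16² = 256 ≡ 21, 2^16 ≡ 21² = 441 ≡ 18, 2^32 ≡ 18² = 324 ≡ 42. Since 45 = 32 + 8 + 4 + 1, 2^45 ≡ 42·21·16·2: 42·21 = 882 ≡ 36, then 36·16 = 576 ≡ 12, then 12·2 = 24. So 2^45 ≡ 24 (mod 47).
Hence φ⁻¹(2) = 24.

24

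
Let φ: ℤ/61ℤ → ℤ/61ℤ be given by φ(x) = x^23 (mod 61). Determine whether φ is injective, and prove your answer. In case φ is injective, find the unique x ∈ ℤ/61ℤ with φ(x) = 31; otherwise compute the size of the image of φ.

Since 61 is prime, the nonzero elements of ℤ/61ℤ form a cyclic group of order 60.
As gcd(23, 60) = 1, raising to the 23rd power is a bijection on this group: if a^23 ≡ b^23 then (ab^{−1})^23 = 1, and the only element of order dividing gcd(23, 60) = 1 is 1, so a = b.
With φ(0) = 0 this makes φ injective on all of ℤ/61ℤ, hence bijective (finite equal-size domain and codomain). In particular φ is injective.
Since φ is injective, we find the preimage of 31. The inverse of x ↦ x^23 on (ℤ/61ℤ)^× is x ↦ x^47, because 23·47 = 1081 = 18·60 + 1 ≡ 1 (mod 60) and x^{60} = 1 for x ≠ 0 (Fermat). So φ⁻¹(31) = 31^47 mod 61.
Repeated squaring mod 61: 31^1 ≡ 31, 31^2 ≡ 31² = 961 ≡ 46, 31^4 ≡ 46² = 2116 ≡ 42, 31^8 ≡ 42² = 1764 ≡ 56, 31^16 ≡ 56² = 3136 ≡ 25, 31^32 ≡ 25² = 625 ≡ 15. Since 47 = 32 + 8 + 4 + 2 + 1, 31^47 ≡ 15·56·42·46·31: 15·56 = 840 ≡ 47, then 47·42 = 1974 ≡ 22, then 22·46 = 1012 ≡ 36, then 36·31 = 1116 ≡ 18. So 31^47 ≡ 18 (mod 61).
Hence φ⁻¹(31) = 18.

18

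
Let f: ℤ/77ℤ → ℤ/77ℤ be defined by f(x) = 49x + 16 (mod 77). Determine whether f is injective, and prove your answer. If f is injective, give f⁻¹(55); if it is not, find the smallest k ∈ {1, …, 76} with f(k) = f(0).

We have gcd(49, 77) = 7 > 1. Taking s = 0 and t = 11: f(0) = 16 and f(11) = 49·11 + 16 = 555 ≡ 16 (mod 77).
So f(0) = f(11) while 0 ≠ 11, so f is not injective.
Since f is not injective, we find the least positive k with f(k) = f(0): this means 49k ≡ 0 (mod 77), i.e. 77 ∣ 49k. Since gcd(49, 77) = 7, dividing through by 7 this holds exactly when 11 ∣ 7k, and as gcd(7, 11) = 1, exactly when 11 ∣ k.
The smallest positive such k is 11.

11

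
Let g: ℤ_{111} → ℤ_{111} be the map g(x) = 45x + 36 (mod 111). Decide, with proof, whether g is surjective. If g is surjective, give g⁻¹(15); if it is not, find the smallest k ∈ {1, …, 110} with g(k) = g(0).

37

Since gcd(45, 111) = 3, we have 45x ≡ 0 (mod 3) for all x, so g(x) ≡ 0 (mod 3).
But 1 ≢ 0 (mod 3), so 1 ∈ ℤ_{111} has no preimage. So g is not surjective.
Since g is not surjective, we find the least positive k with g(k) = g(0): this means 45k ≡ 0 (mod 111), i.e. 111 ∣ 45k. Since gcd(45, 111) = 3, dividing through by 3 this holds exactly when 37 ∣ 15k, and as gcd(15, 37) = 1, exactly when 37 ∣ k.
The smallest positive such k is 37.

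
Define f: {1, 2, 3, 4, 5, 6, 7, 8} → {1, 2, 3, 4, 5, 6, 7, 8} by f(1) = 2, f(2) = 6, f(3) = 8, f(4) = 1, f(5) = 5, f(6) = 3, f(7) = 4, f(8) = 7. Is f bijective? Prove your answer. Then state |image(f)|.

8

The values 2, 6, 8, 1, 5, 3, 4, 7 are a permutation of {1, 2, 3, 4, 5, 6, 7, 8}: each element appears exactly once.
So f is injective and surjective, hence bijective.
The image of f is {1, 2, 3, 4, 5, 6, 7, 8}, which has 8 elements.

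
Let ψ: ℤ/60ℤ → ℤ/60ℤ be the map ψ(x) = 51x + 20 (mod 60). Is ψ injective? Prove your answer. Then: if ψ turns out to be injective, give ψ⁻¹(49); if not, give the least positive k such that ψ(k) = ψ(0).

20

Recall: injectivity means: for all a, b in the domain, ψ(a) = ψ(b) implies a = b.
We have gcd(51, 60) = 3 > 1. Taking a = 0 and b = 20: ψ(0) = 20 and ψ(20) = 51·20 + 20 = 1040 ≡ 20 (mod 60).
So ψ(0) = ψ(20) while 0 ≠ 20, so ψ is not injective.
Since ψ is not injective, we find the least positive k with ψ(k) = ψ(0): this means 51k ≡ 0 (mod 60), i.e. 60 ∣ 51k. Since gcd(51, 60) = 3, dividing through by 3 this holds exactly when 20 ∣ 17k, and as gcd(17, 20) = 1, exactly when 20 ∣ k.
The smallest positive such k is 20.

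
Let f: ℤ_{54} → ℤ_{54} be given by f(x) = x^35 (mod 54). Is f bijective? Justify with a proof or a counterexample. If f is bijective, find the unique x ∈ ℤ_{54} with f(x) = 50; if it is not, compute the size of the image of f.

38

f(0) = 0^35 = 0.
f(6): Repeated squaring mod 54: 6^1 ≡ 6, 6^2 ≡ 6² = 36, 6^4 ≡ 36² = 1296 ≡ 0, 6^8 ≡ 0² = 0, 6^16 ≡ 0² = 0, 6^32 ≡ 0² = 0. Since 35 = 32 + 2 + 1, 6^35 ≡ 0·36·6: 0·36 = 0, then 0·6 = 0. So 6^35 ≡ 0 (mod 54).
So f(0) = f(6) = 0 while 0 ≠ 6, hence f is not injective, hence not bijective.
Since f is not bijective, we determine |image(f)|. Computing x^35 mod 54 for each x (by repeated squaring, reducing mod 54 at every step), the values f(0), f(1), …, f(53) are: 0, 1, 14, 27, 34, 11, 0, 31, 44, 27, 46, 5, 0, 25, 2, 27, 22, 35, 0, 37, 50, 27, 16, 47, 0, 13, 26, 27, 28, 41, 0, 7, 38, 27, 4, 17, 0, 19, 32, 27, 52, 29, 0, 49, 8, 27, 10, 23, 0, 43, 20, 27, 40, 53.
The distinct values are {0, 1, 2, 4, 5, 7, 8, 10, 11, 13, 14, 16, 17, 19, 20, 22, 23, 25, 26, 27, 28, 29, 31, 32, 34, 35, 37, 38, 40, 41, 43, 44, 46, 47, 49, 50, 52, 53}; there are 38 of them.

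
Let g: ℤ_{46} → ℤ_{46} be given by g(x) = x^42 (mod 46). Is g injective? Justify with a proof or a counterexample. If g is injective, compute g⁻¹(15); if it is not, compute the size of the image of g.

24

g(22): Repeated squaring mod 46: 22^1 ≡ 22, 22^2 ≡ 22² = 484 ≡ 24, 22^4 ≡ 24² = 576 ≡ 24, 22^8 ≡ 24² = 576 ≡ 24, 22^16 ≡ 24² = 576 ≡ 24, 22^32 ≡ 24² = 576 ≡ 24. Since 42 = 32 + 8 + 2, 22^42 ≡ 24·24·24: 24·24 = 576 ≡ 24, then 24·24 = 576 ≡ 24. So 22^42 ≡ 24 (mod 46).
g(24): Repeated squaring mod 46: 24^1 ≡ 24, 24^2 ≡ 24² = 576 ≡ 24, 24^4 ≡ 24² = 576 ≡ 24, 24^8 ≡ 24² = 576 ≡ 24, 24^16 ≡ 24² = 576 ≡ 24, 24^32 ≡ 24² = 576 ≡ 24. Since 42 = 32 + 8 + 2, 24^42 ≡ 24·24·24: 24·24 = 576 ≡ 24, then 24·24 = 576 ≡ 24. So 24^42 ≡ 24 (mod 46).
So g(22) = g(24) = 24 while 22 ≠ 24, therefore g is not injective.
Since g is not injective, we determine |image(g)|. Computing x^42 mod 46 for each x (by repeated squaring, reducing mod 46 at every step), the values g(0), g(1), …, g(45) are: 0, 1, 6, 41, 36, 35, 16, 31, 32, 25, 26, 27, 4, 3, 2, 9, 8, 39, 12, 13, 18, 29, 24, 23, 24, 29, 18, 13, 12, 39, 8, 9, 2, 3, 4, 27, 26, 25, 32, 31, 16, 35, 36, 41, 6, 1.
The distinct values are {0, 1, 2, 3, 4, 6, 8, 9, 12, 13, 16, 18, 23, 24, 25, 26, 27, 29, 31, 32, 35, 36, 39, 41}; there are 24 of them.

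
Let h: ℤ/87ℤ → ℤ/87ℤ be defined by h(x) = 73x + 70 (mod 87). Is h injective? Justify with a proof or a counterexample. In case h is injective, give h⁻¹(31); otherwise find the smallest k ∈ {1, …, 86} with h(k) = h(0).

9

If h(x_1) = h(x_2), then 73x_1 ≡ 73x_2 (mod 87). Because gcd(73, 87) = 1, we may cancel 73 to get x_1 ≡ x_2 (mod 87).
Thus h is injective.
We now compute 73⁻¹ mod 87 explicitly. Euclid's algorithm: 87 = 1·73 + 14, 73 = 5·14 + 3, 14 = 4·3 + 2, 3 = 1·2 + 1; back-substituting gives 1 = 31·73 − 26·87, so 73⁻¹ ≡ 31 (mod 87).
Since h is injective, we find h⁻¹(31): we need 73x ≡ 31 − 70 ≡ 48 (mod 87). Using 73⁻¹ = 31: x ≡ 31·48 = 1488 = 17·87 + 9, so x = 9.
Check: h(9) = 73·9 + 70 = 727 = 8·87 + 31 ≡ 31 (mod 87).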